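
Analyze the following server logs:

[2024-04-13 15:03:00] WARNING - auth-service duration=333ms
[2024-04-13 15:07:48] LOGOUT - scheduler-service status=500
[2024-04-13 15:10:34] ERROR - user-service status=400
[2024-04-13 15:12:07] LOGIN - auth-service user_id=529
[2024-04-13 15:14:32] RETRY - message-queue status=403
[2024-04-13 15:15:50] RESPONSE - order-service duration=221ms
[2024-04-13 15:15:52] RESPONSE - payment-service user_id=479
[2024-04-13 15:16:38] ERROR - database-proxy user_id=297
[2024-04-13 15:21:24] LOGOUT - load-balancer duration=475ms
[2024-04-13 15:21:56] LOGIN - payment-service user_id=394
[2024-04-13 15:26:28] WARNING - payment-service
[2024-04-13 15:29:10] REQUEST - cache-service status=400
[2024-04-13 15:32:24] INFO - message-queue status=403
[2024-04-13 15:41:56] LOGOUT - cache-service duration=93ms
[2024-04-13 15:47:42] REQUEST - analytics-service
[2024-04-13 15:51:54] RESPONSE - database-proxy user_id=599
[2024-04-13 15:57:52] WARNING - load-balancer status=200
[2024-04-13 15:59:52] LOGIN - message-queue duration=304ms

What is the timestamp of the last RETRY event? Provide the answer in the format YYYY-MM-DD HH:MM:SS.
2024-04-13 15:14:32

To find the last event:

1. Filter for all RETRY events
2. Sort by timestamp
3. Select the last one
4. Timestamp: 2024-04-13 15:14:32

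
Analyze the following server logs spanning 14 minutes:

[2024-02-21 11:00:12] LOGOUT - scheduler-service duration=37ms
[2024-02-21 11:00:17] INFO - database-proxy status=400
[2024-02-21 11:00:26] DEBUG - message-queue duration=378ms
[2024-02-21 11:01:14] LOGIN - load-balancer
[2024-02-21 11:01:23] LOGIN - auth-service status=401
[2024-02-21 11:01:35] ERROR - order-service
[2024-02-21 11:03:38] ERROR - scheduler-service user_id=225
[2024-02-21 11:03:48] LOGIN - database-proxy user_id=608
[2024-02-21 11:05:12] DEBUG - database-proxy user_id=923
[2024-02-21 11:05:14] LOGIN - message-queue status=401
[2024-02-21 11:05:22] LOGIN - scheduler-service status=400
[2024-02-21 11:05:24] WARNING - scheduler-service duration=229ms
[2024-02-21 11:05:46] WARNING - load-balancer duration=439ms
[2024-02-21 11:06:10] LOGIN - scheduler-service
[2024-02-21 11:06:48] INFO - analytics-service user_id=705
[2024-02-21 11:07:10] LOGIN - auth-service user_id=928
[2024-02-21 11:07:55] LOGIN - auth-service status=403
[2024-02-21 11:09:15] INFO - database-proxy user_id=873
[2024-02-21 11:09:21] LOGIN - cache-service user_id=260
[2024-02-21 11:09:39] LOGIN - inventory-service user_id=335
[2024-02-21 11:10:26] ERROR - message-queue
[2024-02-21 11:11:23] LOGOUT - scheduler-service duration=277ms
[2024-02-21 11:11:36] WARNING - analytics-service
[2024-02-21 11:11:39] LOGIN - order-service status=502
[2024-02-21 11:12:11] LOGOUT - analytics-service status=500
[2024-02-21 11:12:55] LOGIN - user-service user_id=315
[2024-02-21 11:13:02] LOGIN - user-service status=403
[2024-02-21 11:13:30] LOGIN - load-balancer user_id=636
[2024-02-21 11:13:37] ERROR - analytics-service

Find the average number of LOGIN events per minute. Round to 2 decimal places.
1.0

To calculate the rate:

1. Count total LOGIN events: 14
2. Total time period: 14 minutes
3. Rate = 14 / 14 = 1.0 events per minute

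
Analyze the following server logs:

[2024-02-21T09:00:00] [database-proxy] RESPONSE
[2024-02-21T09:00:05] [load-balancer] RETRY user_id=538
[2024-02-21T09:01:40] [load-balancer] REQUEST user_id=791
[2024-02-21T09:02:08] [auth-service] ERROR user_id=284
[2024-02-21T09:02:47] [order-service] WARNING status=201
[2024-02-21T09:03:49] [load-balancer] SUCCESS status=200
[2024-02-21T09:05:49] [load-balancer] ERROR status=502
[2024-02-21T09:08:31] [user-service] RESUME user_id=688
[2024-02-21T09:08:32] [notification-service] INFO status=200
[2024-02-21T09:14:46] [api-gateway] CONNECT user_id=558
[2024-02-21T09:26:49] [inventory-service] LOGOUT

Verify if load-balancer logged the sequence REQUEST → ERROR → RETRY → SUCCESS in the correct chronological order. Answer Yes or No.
No

To verify sequence order:

1. Find all events in sequence REQUEST → ERROR → RETRY → SUCCESS for load-balancer
2. Extract their timestamps
3. Check if timestamps are in ascending order
4. Result: No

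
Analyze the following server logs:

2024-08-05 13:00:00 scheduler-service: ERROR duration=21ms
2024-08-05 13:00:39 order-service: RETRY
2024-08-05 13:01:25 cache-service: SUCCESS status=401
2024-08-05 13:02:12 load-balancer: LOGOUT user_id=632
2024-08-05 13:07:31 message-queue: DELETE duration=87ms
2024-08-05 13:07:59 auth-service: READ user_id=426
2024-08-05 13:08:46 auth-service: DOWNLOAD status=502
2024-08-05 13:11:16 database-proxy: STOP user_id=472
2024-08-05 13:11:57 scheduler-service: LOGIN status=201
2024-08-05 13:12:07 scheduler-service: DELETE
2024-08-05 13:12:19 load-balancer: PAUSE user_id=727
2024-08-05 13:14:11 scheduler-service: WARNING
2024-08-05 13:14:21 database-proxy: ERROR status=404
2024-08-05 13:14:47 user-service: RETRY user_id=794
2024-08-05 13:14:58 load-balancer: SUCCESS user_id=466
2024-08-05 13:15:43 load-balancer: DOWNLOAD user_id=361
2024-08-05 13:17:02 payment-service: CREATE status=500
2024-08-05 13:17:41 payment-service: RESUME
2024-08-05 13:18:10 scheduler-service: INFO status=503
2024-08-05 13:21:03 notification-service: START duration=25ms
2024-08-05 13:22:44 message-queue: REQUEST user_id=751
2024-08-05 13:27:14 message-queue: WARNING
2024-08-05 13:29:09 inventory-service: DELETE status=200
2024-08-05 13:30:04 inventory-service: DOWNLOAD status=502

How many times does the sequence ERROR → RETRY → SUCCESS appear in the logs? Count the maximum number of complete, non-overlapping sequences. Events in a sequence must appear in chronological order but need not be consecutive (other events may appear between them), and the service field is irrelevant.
2

To count sequences:

1. Look for pattern: ERROR → RETRY → SUCCESS
2. Greedily scan the log in chronological order, matching each sequence element in turn (ignoring service)
3. Each time the full pattern completes, increment the count and restart matching from the next event
4. Complete non-overlapping sequences found: 2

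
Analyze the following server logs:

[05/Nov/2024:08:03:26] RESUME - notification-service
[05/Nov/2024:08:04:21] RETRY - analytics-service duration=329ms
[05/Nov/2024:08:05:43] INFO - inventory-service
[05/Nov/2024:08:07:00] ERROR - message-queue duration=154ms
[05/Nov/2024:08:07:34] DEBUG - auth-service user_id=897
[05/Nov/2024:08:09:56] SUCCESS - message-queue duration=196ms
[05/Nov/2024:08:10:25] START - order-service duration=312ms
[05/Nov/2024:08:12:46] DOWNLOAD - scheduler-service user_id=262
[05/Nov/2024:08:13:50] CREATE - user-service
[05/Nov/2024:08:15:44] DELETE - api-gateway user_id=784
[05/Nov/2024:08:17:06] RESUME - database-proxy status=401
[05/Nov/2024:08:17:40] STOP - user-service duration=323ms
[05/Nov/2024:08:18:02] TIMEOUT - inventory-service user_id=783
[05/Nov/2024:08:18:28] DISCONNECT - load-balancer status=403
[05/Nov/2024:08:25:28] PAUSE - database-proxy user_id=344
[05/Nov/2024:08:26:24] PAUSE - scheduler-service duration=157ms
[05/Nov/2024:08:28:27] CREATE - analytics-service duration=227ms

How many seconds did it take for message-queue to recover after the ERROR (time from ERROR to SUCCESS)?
176

To calculate recovery time:

1. Find ERROR event for message-queue: 05/Nov/2024:08:07:00
2. Find next SUCCESS event for message-queue: 05/Nov/2024:08:09:56
3. Recovery time: 05/Nov/2024:08:09:56 - 05/Nov/2024:08:07:00 = 176 seconds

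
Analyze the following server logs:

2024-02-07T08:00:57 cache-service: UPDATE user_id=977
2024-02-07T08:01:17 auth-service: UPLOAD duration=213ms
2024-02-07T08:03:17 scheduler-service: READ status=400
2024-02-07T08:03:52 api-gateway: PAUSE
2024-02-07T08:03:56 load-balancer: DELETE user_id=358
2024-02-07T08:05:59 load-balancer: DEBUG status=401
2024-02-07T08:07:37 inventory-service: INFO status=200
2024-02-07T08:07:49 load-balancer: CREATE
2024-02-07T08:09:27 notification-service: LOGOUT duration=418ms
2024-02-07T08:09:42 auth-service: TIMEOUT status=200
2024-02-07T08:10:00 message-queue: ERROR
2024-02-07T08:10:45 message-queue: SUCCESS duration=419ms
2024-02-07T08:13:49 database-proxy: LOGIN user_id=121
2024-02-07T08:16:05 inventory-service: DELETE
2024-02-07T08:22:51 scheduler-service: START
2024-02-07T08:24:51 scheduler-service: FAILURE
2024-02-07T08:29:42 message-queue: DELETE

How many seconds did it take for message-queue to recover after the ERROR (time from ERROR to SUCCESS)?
45

To calculate recovery time:

1. Find ERROR event for message-queue: 2024-02-07T08:10:00
2. Find next SUCCESS event for message-queue: 2024-02-07T08:10:45
3. Recovery time: 2024-02-07T08:10:45 - 2024-02-07T08:10:00 = 45 seconds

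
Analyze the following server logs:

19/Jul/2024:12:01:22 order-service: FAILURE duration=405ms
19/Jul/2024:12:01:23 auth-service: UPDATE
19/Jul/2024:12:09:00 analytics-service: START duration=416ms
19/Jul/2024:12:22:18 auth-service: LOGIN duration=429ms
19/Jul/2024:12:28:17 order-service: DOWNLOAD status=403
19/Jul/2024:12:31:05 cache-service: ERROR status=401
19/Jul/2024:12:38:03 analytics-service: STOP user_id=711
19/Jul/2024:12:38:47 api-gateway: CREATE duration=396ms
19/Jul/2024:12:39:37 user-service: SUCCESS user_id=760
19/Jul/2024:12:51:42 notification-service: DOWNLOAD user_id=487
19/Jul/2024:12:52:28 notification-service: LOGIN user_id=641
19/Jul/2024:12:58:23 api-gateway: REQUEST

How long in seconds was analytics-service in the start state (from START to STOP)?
1743

To calculate state duration:

1. Find START event for analytics-service: 19/Jul/2024:12:09:00
2. Find STOP event for analytics-service: 19/Jul/2024:12:38:03
3. Calculate duration: 19/Jul/2024:12:38:03 - 19/Jul/2024:12:09:00 = 1743 seconds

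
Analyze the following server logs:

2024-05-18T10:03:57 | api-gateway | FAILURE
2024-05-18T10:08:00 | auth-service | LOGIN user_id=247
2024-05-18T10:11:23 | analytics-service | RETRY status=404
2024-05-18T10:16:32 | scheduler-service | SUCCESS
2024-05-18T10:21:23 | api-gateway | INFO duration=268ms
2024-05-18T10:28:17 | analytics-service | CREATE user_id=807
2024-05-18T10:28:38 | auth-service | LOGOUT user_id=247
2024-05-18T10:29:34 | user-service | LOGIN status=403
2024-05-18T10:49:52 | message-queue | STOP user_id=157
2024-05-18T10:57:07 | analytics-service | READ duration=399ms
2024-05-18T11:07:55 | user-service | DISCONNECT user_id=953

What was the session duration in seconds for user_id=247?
1238

To calculate session duration:

1. Find LOGIN event for user_id=247: 2024-05-18T10:08:00
2. Find LOGOUT event for user_id=247: 2024-05-18T10:28:38
3. Session duration: 2024-05-18T10:28:38 - 2024-05-18T10:08:00 = 1238 seconds (20 minutes)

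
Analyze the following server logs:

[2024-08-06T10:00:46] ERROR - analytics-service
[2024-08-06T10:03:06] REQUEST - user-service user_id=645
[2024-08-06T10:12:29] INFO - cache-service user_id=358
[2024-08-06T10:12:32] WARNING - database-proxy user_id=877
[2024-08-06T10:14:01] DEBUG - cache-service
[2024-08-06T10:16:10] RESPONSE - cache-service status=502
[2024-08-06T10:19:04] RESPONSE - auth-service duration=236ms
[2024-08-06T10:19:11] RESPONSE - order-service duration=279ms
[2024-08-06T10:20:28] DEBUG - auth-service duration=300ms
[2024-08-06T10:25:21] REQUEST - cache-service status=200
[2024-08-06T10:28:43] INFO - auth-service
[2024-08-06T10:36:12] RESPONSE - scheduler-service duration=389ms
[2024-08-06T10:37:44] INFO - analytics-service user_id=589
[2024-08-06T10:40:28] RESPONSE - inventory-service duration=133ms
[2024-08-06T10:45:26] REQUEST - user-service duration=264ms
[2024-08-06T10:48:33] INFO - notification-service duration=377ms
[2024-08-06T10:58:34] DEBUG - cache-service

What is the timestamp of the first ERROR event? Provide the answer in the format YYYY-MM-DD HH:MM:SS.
2024-08-06 10:00:46

To find the first event:

1. Filter for all ERROR events
2. Sort by timestamp
3. Select the first one
4. Timestamp: 2024-08-06 10:00:46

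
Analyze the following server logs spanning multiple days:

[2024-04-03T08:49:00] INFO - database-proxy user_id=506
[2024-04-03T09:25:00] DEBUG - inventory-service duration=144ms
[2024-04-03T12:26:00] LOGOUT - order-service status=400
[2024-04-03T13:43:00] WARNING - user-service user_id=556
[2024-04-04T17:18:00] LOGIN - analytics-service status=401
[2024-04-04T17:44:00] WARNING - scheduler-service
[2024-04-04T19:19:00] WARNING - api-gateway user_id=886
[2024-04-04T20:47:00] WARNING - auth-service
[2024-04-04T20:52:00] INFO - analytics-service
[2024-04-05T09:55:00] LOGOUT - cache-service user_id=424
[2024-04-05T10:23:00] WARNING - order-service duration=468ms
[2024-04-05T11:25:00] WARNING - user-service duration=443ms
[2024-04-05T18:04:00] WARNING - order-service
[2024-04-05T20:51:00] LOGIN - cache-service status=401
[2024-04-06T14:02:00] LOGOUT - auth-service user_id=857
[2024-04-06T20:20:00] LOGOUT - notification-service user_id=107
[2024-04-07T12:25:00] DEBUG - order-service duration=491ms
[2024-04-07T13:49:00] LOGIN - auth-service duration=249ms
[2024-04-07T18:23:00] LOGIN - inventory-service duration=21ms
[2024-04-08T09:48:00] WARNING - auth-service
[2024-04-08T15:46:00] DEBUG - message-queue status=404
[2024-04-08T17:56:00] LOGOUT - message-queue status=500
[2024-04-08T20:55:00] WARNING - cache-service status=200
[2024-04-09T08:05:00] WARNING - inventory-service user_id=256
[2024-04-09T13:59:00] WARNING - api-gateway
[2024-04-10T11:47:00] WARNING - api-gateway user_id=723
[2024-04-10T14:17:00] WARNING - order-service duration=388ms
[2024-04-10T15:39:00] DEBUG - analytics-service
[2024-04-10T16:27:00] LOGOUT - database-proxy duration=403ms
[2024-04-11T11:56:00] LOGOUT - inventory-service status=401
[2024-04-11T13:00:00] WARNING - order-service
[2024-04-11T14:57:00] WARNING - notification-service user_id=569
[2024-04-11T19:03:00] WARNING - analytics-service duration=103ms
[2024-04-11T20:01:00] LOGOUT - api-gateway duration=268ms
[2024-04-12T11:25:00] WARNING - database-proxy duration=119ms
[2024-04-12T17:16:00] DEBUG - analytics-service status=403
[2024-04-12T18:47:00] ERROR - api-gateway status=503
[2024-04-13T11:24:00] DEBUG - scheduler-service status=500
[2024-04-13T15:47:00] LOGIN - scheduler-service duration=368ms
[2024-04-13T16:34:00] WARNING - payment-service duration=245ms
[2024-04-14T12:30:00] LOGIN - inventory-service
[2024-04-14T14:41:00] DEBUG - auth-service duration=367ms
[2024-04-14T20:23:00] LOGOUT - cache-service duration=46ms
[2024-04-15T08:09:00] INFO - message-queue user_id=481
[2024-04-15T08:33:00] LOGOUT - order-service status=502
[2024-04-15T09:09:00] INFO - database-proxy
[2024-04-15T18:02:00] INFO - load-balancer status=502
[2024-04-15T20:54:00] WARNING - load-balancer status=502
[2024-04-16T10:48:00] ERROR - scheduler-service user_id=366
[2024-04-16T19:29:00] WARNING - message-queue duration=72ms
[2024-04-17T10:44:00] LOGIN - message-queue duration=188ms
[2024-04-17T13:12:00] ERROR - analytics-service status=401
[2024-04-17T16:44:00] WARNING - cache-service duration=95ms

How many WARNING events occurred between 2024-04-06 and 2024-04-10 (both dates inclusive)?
6

To filter by date range:

1. Date range: 2024-04-06 through 2024-04-10, both dates inclusive
2. Filter for WARNING events whose date falls in this range
3. Count matching events: 6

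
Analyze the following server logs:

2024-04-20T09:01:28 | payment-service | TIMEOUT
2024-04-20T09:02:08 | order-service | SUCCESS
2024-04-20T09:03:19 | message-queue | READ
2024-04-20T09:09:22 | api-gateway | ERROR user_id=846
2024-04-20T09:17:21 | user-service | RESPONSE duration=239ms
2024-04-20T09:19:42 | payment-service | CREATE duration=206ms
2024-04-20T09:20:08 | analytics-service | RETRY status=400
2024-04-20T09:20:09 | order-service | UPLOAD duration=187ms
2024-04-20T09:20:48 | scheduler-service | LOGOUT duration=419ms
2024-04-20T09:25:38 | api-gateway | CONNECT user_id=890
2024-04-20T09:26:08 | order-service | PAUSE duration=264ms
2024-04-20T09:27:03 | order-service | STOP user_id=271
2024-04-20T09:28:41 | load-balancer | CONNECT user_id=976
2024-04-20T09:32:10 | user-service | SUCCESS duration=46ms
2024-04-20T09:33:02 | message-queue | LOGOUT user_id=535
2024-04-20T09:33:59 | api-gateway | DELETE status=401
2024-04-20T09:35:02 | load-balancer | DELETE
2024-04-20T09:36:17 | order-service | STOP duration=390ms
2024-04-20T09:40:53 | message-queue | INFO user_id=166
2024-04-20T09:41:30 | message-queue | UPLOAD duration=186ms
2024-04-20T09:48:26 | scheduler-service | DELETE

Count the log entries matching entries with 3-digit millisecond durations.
7

To find matching entries:

1. Pattern to match: entries with 3-digit millisecond durations
2. Scan each log entry for the pattern
3. Count matches: 7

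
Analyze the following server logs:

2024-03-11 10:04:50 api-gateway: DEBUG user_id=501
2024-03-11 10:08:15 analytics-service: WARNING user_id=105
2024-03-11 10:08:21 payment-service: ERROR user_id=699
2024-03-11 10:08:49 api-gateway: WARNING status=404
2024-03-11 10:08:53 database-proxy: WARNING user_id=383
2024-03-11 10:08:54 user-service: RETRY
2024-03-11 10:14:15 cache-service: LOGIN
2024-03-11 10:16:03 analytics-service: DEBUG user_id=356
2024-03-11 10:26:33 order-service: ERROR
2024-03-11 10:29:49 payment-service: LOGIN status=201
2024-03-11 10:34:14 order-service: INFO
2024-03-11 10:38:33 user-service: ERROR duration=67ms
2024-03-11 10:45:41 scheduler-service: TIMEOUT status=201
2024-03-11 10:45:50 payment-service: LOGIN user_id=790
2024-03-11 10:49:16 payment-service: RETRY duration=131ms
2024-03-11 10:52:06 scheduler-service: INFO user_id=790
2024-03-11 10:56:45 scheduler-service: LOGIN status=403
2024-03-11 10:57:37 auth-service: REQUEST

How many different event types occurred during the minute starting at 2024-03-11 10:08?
3

To count unique event types:

1. Filter events in the minute starting at 2024-03-11 10:08
2. Extract event types from matching entries
3. Count unique types: 3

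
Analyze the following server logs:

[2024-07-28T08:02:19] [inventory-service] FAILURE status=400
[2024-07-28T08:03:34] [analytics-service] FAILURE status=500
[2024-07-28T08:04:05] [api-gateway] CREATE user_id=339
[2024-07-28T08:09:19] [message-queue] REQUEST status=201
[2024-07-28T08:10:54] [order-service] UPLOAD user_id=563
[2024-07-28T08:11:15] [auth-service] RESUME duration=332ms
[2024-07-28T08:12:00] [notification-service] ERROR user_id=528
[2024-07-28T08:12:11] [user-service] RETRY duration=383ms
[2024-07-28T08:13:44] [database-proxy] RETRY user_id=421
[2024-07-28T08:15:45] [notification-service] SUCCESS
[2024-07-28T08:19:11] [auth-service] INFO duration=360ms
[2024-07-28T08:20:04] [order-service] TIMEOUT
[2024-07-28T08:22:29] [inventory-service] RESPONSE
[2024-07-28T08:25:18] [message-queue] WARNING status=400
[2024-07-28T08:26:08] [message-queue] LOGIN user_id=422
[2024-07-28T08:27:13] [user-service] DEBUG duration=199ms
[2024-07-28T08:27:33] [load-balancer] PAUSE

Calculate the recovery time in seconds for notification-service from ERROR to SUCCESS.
225

To calculate recovery time:

1. Find ERROR event for notification-service: 2024-07-28T08:12:00
2. Find next SUCCESS event for notification-service: 2024-07-28T08:15:45
3. Recovery time: 2024-07-28T08:15:45 - 2024-07-28T08:12:00 = 225 seconds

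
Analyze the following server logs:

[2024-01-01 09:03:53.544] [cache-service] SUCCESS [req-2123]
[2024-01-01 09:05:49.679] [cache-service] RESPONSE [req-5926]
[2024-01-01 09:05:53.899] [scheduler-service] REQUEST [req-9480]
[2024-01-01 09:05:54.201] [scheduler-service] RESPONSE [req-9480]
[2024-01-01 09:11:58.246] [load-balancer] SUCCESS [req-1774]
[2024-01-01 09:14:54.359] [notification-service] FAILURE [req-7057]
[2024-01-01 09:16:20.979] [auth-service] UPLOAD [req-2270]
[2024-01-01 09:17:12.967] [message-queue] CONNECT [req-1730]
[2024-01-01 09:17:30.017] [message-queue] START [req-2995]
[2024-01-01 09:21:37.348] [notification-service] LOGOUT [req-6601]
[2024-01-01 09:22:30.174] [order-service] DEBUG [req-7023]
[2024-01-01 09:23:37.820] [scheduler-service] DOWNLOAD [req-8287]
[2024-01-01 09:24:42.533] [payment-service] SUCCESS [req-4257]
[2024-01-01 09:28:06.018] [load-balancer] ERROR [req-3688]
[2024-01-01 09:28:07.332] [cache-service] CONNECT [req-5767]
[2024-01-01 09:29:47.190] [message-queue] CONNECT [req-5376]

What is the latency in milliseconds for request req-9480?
302

To calculate latency:

1. Find REQUEST with id req-9480: 2024-01-01 09:05:53.899
2. Find RESPONSE with id req-9480: 2024-01-01 09:05:54.201
3. Latency: 2024-01-01 09:05:54.201 - 2024-01-01 09:05:53.899 = 302ms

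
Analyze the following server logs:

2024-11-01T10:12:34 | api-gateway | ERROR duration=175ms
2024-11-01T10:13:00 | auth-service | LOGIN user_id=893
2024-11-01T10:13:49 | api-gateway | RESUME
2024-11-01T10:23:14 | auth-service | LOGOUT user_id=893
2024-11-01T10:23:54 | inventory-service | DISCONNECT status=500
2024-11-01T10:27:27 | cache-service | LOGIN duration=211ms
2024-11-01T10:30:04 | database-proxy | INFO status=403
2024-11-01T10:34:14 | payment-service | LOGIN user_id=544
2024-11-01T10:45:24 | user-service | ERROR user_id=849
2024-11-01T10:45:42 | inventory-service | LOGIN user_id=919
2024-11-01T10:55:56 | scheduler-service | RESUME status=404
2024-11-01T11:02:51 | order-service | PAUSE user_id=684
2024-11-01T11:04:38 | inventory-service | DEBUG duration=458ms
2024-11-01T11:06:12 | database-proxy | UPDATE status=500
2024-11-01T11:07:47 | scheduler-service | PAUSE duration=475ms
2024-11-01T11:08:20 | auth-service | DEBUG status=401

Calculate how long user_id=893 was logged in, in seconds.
614

To calculate session duration:

1. Find LOGIN event for user_id=893: 2024-11-01T10:13:00
2. Find LOGOUT event for user_id=893: 2024-11-01T10:23:14
3. Session duration: 2024-11-01T10:23:14 - 2024-11-01T10:13:00 = 614 seconds (10 minutes)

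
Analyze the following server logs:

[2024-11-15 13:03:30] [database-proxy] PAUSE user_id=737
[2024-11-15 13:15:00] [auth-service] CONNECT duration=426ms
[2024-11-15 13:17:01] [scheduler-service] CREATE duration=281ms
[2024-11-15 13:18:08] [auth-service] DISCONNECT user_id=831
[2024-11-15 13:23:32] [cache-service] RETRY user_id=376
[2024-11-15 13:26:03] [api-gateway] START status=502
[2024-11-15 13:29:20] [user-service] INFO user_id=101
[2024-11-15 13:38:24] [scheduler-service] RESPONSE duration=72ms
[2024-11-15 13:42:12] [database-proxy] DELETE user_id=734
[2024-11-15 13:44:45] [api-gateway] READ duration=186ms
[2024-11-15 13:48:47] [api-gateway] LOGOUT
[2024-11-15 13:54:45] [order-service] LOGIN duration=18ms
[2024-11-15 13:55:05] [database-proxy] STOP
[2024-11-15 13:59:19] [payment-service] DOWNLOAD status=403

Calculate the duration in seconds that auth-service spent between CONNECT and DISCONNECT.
188

To calculate state duration:

1. Find CONNECT event for auth-service: 2024-11-15 13:15:00
2. Find DISCONNECT event for auth-service: 2024-11-15 13:18:08
3. Calculate duration: 2024-11-15 13:18:08 - 2024-11-15 13:15:00 = 188 seconds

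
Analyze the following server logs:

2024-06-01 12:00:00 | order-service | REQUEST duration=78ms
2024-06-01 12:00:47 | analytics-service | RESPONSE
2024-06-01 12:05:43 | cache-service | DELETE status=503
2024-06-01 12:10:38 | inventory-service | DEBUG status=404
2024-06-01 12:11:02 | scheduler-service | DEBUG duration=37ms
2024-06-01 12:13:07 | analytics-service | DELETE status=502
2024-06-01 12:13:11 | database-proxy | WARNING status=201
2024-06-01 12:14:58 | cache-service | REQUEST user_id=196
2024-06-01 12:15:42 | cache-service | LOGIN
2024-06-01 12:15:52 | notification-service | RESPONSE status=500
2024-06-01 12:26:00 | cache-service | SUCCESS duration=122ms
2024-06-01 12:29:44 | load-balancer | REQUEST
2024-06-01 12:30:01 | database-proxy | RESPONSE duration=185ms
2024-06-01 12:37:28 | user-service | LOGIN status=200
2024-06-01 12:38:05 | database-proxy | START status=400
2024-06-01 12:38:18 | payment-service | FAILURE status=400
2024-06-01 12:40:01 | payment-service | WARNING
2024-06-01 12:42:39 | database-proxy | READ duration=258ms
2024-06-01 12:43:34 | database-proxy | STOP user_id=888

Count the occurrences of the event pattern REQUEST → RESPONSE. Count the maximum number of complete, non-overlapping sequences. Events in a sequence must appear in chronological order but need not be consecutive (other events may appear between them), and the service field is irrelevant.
3

To count sequences:

1. Look for pattern: REQUEST → RESPONSE
2. Greedily scan the log in chronological order, matching each sequence element in turn (ignoring service)
3. Each time the full pattern completes, increment the count and restart matching from the next event
4. Complete non-overlapping sequences found: 3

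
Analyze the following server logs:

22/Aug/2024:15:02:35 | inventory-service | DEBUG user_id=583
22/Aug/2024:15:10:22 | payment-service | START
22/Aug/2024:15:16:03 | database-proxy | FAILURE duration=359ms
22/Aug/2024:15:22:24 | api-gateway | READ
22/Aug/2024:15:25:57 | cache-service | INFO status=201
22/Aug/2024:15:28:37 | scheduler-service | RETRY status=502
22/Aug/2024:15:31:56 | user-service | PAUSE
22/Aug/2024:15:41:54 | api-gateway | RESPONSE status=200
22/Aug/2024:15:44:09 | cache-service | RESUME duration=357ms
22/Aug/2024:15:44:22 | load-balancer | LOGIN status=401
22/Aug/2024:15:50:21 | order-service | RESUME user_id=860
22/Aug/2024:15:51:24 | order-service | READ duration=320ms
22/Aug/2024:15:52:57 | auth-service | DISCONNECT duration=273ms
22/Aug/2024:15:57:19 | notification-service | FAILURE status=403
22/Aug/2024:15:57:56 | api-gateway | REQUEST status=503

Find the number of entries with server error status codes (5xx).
2

To find matching entries:

1. Pattern to match: server error status codes (5xx)
2. Scan each log entry for the pattern
3. Count matches: 2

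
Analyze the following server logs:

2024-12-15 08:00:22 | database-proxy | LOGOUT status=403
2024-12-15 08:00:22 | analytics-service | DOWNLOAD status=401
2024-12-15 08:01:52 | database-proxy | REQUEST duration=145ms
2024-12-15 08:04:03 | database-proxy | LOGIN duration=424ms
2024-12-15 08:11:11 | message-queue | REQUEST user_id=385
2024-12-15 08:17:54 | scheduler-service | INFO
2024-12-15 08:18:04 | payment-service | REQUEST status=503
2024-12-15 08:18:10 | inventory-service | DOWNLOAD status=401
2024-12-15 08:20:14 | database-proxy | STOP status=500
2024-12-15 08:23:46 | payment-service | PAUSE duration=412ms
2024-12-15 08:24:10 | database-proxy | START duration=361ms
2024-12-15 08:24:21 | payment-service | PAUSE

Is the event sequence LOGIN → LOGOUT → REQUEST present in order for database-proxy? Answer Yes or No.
No

To verify sequence order:

1. Find all events in sequence LOGIN → LOGOUT → REQUEST for database-proxy
2. Extract their timestamps
3. Check if timestamps are in ascending order
4. Result: No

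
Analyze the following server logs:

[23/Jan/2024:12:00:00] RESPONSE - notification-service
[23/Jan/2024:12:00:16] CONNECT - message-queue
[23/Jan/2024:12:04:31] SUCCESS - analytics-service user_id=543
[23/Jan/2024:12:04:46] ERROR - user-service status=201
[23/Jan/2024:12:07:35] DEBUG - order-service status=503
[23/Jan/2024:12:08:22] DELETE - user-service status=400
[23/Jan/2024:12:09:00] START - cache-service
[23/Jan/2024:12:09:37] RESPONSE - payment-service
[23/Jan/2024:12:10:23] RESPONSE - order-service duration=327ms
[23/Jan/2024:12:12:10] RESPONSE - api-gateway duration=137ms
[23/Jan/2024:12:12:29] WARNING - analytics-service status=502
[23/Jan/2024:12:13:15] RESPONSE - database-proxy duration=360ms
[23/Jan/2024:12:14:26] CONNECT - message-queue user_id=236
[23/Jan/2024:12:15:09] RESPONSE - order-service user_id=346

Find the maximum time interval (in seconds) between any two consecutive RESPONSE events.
577

To find the longest gap:

1. Extract all RESPONSE events in chronological order
2. Calculate time differences between consecutive events
3. Find the maximum difference
4. Longest gap: 577 seconds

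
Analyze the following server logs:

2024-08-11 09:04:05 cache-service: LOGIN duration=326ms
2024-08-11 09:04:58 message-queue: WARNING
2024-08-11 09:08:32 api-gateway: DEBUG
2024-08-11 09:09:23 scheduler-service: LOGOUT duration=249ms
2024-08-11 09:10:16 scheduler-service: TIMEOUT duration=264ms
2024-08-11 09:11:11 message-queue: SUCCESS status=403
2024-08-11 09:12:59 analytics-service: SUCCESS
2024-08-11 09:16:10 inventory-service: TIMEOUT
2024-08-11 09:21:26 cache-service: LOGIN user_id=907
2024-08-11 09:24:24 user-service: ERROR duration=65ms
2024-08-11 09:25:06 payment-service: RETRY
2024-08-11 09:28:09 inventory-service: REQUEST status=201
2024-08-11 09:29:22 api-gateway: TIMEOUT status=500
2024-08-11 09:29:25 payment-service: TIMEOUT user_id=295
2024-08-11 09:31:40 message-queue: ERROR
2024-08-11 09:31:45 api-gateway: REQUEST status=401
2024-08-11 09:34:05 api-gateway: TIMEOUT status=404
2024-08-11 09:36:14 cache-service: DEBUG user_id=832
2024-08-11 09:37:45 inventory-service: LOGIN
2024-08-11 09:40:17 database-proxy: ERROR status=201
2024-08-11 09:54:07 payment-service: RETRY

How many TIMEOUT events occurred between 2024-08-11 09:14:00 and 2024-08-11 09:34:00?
3

To count events in the time window:

1. Window boundaries: 2024-08-11 09:14:00 to 2024-08-11 09:34:00
2. Filter for TIMEOUT events within this window
3. Count matching events: 3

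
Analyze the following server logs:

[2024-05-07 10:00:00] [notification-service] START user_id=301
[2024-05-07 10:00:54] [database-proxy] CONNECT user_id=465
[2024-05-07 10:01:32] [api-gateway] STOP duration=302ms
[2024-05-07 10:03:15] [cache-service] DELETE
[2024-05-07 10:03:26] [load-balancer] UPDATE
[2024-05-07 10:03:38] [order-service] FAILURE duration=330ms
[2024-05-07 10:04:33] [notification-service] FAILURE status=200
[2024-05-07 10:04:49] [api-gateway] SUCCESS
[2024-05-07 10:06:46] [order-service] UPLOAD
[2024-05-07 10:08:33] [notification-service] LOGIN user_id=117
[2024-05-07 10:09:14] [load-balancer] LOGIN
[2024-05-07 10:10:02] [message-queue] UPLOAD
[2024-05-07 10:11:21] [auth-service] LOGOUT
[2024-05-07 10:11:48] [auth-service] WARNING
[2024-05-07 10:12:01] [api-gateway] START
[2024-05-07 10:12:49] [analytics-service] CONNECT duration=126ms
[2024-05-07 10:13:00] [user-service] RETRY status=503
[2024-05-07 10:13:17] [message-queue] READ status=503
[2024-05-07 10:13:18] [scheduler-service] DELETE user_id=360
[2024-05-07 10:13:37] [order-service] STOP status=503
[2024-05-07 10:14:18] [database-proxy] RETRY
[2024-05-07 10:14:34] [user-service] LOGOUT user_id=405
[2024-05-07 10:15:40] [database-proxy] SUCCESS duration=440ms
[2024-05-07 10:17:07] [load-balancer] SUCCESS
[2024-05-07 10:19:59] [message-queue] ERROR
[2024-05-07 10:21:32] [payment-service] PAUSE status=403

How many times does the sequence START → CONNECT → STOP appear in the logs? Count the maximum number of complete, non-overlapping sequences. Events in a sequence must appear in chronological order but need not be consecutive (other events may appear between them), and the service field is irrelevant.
2

To count sequences:

1. Look for pattern: START → CONNECT → STOP
2. Greedily scan the log in chronological order, matching each sequence element in turn (ignoring service)
3. Each time the full pattern completes, increment the count and restart matching from the next event
4. Complete non-overlapping sequences found: 2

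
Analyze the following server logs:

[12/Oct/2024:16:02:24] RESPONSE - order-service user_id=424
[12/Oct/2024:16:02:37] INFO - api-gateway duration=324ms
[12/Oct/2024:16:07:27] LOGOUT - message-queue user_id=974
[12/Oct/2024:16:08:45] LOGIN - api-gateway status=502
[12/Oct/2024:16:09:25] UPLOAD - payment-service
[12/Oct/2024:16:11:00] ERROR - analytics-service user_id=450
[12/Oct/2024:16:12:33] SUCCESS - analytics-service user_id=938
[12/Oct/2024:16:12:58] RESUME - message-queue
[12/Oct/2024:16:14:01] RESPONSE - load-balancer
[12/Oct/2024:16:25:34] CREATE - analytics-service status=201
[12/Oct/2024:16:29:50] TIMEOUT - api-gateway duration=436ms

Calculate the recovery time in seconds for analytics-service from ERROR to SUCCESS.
93

To calculate recovery time:

1. Find ERROR event for analytics-service: 12/Oct/2024:16:11:00
2. Find next SUCCESS event for analytics-service: 12/Oct/2024:16:12:33
3. Recovery time: 12/Oct/2024:16:12:33 - 12/Oct/2024:16:11:00 = 93 seconds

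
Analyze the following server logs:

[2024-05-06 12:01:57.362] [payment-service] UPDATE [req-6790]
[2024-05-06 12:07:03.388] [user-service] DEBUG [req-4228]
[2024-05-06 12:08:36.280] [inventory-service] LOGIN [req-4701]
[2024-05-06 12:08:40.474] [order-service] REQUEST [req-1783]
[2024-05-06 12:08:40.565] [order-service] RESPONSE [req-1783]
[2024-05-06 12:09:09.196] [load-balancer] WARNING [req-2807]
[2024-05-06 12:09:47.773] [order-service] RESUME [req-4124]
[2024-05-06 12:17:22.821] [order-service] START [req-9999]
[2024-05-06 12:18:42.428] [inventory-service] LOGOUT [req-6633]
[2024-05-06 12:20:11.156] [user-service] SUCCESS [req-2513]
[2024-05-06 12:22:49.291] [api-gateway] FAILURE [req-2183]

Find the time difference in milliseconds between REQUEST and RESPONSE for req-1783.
91

To calculate latency:

1. Find REQUEST with id req-1783: 2024-05-06 12:08:40.474
2. Find RESPONSE with id req-1783: 2024-05-06 12:08:40.565
3. Latency: 2024-05-06 12:08:40.565 - 2024-05-06 12:08:40.474 = 91ms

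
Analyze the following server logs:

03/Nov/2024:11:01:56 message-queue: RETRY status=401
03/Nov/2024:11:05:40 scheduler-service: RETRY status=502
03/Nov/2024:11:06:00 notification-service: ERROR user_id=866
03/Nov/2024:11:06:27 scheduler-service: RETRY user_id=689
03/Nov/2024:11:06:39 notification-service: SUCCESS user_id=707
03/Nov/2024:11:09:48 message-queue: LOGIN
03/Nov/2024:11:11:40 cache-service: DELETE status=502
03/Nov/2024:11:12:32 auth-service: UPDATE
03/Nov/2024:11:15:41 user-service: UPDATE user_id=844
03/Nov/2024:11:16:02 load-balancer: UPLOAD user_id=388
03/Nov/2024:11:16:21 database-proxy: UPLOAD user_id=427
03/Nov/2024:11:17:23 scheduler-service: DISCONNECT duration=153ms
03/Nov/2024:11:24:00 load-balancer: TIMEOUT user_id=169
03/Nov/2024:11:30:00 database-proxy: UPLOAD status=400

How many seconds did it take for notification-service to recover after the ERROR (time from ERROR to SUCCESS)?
39

To calculate recovery time:

1. Find ERROR event for notification-service: 03/Nov/2024:11:06:00
2. Find next SUCCESS event for notification-service: 03/Nov/2024:11:06:39
3. Recovery time: 03/Nov/2024:11:06:39 - 03/Nov/2024:11:06:00 = 39 seconds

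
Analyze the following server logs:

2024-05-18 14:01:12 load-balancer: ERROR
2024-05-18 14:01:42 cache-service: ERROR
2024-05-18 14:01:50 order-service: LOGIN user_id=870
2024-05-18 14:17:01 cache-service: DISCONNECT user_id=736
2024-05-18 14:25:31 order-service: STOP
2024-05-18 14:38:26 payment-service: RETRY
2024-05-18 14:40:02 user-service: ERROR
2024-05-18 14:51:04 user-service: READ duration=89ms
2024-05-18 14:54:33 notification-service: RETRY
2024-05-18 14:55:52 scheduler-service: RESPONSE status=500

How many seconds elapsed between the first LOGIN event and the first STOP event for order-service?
1421

To find the time between events:

1. Locate the first LOGIN event for order-service: 2024-05-18 14:01:50
2. Locate the first STOP event for order-service: 2024-05-18 14:25:31
3. Calculate the difference: 2024-05-18 14:25:31 - 2024-05-18 14:01:50 = 1421 seconds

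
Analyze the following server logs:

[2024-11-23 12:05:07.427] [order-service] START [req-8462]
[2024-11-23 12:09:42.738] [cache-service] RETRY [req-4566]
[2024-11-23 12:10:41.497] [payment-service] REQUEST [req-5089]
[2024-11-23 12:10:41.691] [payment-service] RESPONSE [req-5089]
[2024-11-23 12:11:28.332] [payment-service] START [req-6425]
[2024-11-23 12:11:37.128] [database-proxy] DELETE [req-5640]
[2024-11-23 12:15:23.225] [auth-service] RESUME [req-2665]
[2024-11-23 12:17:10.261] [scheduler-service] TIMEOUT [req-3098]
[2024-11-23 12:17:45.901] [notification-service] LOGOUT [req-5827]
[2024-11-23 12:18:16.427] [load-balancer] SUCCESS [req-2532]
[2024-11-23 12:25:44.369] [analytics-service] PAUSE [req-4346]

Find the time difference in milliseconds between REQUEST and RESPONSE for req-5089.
194

To calculate latency:

1. Find REQUEST with id req-5089: 2024-11-23 12:10:41.497
2. Find RESPONSE with id req-5089: 2024-11-23 12:10:41.691
3. Latency: 2024-11-23 12:10:41.691 - 2024-11-23 12:10:41.497 = 194ms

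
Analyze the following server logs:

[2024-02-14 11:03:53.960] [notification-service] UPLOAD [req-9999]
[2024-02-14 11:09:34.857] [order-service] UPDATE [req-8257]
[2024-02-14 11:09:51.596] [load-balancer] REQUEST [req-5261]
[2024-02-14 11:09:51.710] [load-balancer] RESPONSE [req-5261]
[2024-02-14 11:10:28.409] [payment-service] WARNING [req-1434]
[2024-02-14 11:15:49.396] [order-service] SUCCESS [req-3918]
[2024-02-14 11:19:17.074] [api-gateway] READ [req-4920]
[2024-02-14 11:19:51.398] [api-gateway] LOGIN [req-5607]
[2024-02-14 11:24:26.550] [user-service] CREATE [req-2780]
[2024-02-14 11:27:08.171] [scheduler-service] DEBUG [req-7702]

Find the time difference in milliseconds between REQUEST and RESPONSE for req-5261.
114

To calculate latency:

1. Find REQUEST with id req-5261: 2024-02-14 11:09:51.596
2. Find RESPONSE with id req-5261: 2024-02-14 11:09:51.710
3. Latency: 2024-02-14 11:09:51.710 - 2024-02-14 11:09:51.596 = 114ms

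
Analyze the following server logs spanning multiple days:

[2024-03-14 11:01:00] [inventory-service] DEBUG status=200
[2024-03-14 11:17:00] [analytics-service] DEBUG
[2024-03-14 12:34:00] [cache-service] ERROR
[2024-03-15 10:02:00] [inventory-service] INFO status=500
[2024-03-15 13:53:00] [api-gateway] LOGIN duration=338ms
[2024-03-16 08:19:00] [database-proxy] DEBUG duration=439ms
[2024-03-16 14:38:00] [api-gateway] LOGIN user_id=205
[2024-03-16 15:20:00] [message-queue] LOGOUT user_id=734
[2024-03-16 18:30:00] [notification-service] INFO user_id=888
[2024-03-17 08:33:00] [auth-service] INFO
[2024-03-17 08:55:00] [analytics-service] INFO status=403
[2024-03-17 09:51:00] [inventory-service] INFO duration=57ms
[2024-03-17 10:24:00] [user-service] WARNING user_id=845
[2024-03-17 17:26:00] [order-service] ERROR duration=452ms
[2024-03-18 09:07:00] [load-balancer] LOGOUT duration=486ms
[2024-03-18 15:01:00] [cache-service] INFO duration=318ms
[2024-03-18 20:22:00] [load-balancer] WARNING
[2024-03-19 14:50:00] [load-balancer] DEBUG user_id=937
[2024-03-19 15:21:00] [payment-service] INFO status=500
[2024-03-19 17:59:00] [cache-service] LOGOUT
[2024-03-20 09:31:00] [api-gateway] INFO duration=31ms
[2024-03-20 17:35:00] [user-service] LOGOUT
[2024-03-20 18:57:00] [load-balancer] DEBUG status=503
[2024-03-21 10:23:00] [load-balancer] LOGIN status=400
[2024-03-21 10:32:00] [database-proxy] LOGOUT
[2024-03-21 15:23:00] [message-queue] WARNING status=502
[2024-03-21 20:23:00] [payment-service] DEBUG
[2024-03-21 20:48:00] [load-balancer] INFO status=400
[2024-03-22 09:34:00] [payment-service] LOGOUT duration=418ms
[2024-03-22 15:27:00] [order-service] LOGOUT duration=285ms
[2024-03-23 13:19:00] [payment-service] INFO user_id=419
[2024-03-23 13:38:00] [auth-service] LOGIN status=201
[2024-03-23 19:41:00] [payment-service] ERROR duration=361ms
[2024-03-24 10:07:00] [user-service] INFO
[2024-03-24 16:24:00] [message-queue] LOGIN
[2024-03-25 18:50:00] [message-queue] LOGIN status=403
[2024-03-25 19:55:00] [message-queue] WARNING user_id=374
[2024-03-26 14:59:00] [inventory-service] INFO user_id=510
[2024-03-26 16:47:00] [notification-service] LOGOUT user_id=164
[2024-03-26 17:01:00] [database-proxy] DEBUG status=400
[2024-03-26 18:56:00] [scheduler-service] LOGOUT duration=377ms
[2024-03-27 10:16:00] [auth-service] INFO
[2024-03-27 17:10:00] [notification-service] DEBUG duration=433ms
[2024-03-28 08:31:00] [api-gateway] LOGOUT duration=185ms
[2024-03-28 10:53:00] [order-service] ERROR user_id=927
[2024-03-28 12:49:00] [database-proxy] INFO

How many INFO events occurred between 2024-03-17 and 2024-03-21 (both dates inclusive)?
7

To filter by date range:

1. Date range: 2024-03-17 through 2024-03-21, both dates inclusive
2. Filter for INFO events whose date falls in this range
3. Count matching events: 7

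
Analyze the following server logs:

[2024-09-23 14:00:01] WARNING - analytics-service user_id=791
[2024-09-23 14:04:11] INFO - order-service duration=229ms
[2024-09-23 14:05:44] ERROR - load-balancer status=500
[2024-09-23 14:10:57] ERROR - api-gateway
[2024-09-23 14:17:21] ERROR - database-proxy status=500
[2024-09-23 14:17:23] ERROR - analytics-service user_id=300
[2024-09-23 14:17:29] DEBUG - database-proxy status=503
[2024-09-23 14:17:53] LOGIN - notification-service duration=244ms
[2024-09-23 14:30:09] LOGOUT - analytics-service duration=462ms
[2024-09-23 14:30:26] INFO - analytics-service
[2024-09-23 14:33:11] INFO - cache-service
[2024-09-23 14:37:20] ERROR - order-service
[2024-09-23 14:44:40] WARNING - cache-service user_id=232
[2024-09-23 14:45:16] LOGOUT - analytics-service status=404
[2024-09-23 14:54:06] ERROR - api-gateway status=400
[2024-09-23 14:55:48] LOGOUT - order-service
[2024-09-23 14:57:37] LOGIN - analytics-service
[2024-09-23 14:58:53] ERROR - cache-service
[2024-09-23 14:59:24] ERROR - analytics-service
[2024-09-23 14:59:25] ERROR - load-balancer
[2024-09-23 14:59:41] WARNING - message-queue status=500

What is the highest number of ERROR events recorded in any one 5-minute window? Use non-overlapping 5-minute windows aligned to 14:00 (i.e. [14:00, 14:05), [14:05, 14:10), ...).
3

To find the burst window:

1. Divide the log period into non-overlapping 5-minute windows starting at 14:00
2. Count ERROR events in each window
3. Find the window with maximum count
4. Maximum events in a window: 3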